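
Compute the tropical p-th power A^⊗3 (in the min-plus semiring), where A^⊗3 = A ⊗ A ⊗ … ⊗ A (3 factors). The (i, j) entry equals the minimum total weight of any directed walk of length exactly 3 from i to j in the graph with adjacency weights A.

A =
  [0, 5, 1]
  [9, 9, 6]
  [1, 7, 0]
A^⊗3 =
  [0, 5, 1]
  [7, 12, 6]
  [1, 6, 0]

Each entry (A^⊗3)_ij equals the minimum over all length-3 walks i = v_0 → v_1 → … → v_3 = j of Σ_t A[v_t][v_{t+1}]. For example, for (i, j) = (0, 2) we minimise over 9 possible intermediate vertex sequences; the minimum is 1, attained along the walk 0 → 0 → 0 → 2.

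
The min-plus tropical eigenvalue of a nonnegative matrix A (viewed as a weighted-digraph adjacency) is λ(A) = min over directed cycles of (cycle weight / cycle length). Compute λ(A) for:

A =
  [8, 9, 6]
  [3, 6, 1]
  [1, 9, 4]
λ(A) = 7/2

Enumerate directed cycles and compute their means (weight / length). Sample:
  cycle 0 → 0: weight = 8, length = 1, mean = 8/1 ≈ 8.000
  cycle 1 → 1: weight = 6, length = 1, mean = 6/1 ≈ 6.000
  cycle 2 → 2: weight = 4, length = 1, mean = 4/1 ≈ 4.000
  cycle 0 → 1 → 0: weight = 12, length = 2, mean = 12/2 ≈ 6.000
  cycle 0 → 2 → 0: weight = 7, length = 2, mean = 7/2 ≈ 3.500
  cycle 1 → 0 → 1: weight = 12, length = 2, mean = 12/2 ≈ 6.000
Minimum mean = 3.500, attained e.g. along the cycle 0 → 2 → 0 with weight 7 and length 2. So λ(A) = 7/2 = 7/2.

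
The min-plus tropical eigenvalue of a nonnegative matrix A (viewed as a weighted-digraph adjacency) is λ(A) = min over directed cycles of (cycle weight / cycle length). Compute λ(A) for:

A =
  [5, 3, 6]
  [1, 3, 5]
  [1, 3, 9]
λ(A) = 2

Enumerate directed cycles and compute their means (weight / length). Sample:
  cycle 0 → 0: weight = 5, length = 1, mean = 5/1 ≈ 5.000
  cycle 1 → 1: weight = 3, length = 1, mean = 3/1 ≈ 3.000
  cycle 2 → 2: weight = 9, length = 1, mean = 9/1 ≈ 9.000
  cycle 0 → 1 → 0: weight = 4, length = 2, mean = 4/2 ≈ 2.000
  cycle 0 → 2 → 0: weight = 7, length = 2, mean = 7/2 ≈ 3.500
  cycle 1 → 0 → 1: weight = 4, length = 2, mean = 4/2 ≈ 2.000
Minimum mean = 2.000, attained e.g. along the cycle 0 → 1 → 0 with weight 4 and length 2. So λ(A) = 4/2 = 2.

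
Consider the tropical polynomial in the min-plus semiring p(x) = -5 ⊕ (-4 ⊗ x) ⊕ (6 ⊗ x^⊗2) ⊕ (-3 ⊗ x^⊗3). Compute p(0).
p(0) = -5

A tropical monomial a ⊗ x^⊗i evaluates to a + i · x. Evaluating each term at x = 0:
  Term 0 contributes -5 + 0 · 0 = -5
  Term 1 contributes -4 + 1 · 0 = -4
  Term 2 contributes 6 + 2 · 0 = 6
  Term 3 contributes -3 + 3 · 0 = -3
p(0) = ⊕ of these = min[-5, -4, 6, -3] = -5.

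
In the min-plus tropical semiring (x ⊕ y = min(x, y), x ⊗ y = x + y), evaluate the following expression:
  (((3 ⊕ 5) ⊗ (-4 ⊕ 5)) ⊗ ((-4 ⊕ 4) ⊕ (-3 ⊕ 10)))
(((3 ⊕ 5) ⊗ (-4 ⊕ 5)) ⊗ ((-4 ⊕ 4) ⊕ (-3 ⊕ 10))) = -5

Expand innermost to outermost. Recall ⊕ takes the minimum of its arguments and ⊗ takes their sum. Working out the expression (((3 ⊕ 5) ⊗ (-4 ⊕ 5)) ⊗ ((-4 ⊕ 4) ⊕ (-3 ⊕ 10))) gives -5.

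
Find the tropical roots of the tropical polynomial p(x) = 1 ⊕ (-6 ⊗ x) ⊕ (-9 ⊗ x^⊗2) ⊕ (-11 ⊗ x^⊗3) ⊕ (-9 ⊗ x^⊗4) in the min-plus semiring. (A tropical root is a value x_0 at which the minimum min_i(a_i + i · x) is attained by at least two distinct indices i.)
Roots: {-2, 2, 3, 7}

Each tropical root is a break point of the lower envelope of the lines y = a_i + i · x (there are 5 lines, with slopes 0, 1, ..., 4). Only the lines that attain the minimum somewhere contribute to roots; other lines are dominated. Here the surviving (envelope) indices are i = 4, i = 3, i = 2, i = 1, i = 0.
Intersections between consecutive envelope lines give the roots: for adjacent envelope indices i < j the intersection is x = (a_i − a_j) / (j − i). Reading off the sorted break points: {-2, 2, 3, 7}.
Verification: at each break x_0, at least two indices attain the minimum of min_i(a_i + i · x_0).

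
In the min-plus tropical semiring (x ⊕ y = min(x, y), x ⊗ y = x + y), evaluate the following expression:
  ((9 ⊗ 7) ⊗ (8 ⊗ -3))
((9 ⊗ 7) ⊗ (8 ⊗ -3)) = 21

Expand innermost to outermost. Recall ⊕ takes the minimum of its arguments and ⊗ takes their sum. Working out the expression ((9 ⊗ 7) ⊗ (8 ⊗ -3)) gives 21.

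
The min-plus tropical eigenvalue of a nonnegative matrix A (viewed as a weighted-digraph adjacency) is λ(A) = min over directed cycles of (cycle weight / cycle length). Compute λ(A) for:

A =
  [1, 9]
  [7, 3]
λ(A) = 1

Enumerate directed cycles and compute their means (weight / length). Sample:
  cycle 0 → 0: weight = 1, length = 1, mean = 1/1 ≈ 1.000
  cycle 1 → 1: weight = 3, length = 1, mean = 3/1 ≈ 3.000
  cycle 0 → 1 → 0: weight = 16, length = 2, mean = 16/2 ≈ 8.000
  cycle 1 → 0 → 1: weight = 16, length = 2, mean = 16/2 ≈ 8.000
Minimum mean = 1.000, attained e.g. along the cycle 0 → 0 with weight 1 and length 1. So λ(A) = 1/1 = 1.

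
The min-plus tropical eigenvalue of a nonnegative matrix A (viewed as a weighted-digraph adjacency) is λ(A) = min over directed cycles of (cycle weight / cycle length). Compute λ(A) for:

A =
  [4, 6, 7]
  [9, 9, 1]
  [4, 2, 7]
λ(A) = 3/2

Enumerate directed cycles and compute their means (weight / length). Sample:
  cycle 0 → 0: weight = 4, length = 1, mean = 4/1 ≈ 4.000
  cycle 1 → 1: weight = 9, length = 1, mean = 9/1 ≈ 9.000
  cycle 2 → 2: weight = 7, length = 1, mean = 7/1 ≈ 7.000
  cycle 0 → 1 → 0: weight = 15, length = 2, mean = 15/2 ≈ 7.500
  cycle 0 → 2 → 0: weight = 11, length = 2, mean = 11/2 ≈ 5.500
  cycle 1 → 0 → 1: weight = 15, length = 2, mean = 15/2 ≈ 7.500
Minimum mean = 1.500, attained e.g. along the cycle 1 → 2 → 1 with weight 3 and length 2. So λ(A) = 3/2 = 3/2.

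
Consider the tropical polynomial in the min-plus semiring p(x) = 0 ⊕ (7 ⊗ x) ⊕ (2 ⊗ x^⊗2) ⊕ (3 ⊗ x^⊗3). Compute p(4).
p(4) = 0

A tropical monomial a ⊗ x^⊗i evaluates to a + i · x. Evaluating each term at x = 4:
  Term 0 contributes 0 + 0 · 4 = 0
  Term 1 contributes 7 + 1 · 4 = 11
  Term 2 contributes 2 + 2 · 4 = 10
  Term 3 contributes 3 + 3 · 4 = 15
p(4) = ⊕ of these = min[0, 11, 10, 15] = 0.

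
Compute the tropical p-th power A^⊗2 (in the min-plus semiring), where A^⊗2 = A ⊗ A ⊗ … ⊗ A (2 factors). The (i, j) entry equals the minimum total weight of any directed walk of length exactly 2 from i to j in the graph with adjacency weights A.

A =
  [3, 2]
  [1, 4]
A^⊗2 =
  [3, 5]
  [4, 3]

Each entry (A^⊗2)_ij equals the minimum over all length-2 walks i = v_0 → v_1 → … → v_2 = j of Σ_t A[v_t][v_{t+1}]. For example, for (i, j) = (0, 1) we minimise over 2 possible intermediate vertex sequences; the minimum is 5, attained along the walk 0 → 0 → 1.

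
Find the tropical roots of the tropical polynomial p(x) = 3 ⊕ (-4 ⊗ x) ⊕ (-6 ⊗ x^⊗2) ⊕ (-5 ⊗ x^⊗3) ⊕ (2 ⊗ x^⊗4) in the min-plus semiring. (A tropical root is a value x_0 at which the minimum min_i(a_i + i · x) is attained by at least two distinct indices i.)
Roots: {-7, -1, 2, 7}

Each tropical root is a break point of the lower envelope of the lines y = a_i + i · x (there are 5 lines, with slopes 0, 1, ..., 4). Only the lines that attain the minimum somewhere contribute to roots; other lines are dominated. Here the surviving (envelope) indices are i = 4, i = 3, i = 2, i = 1, i = 0.
Intersections between consecutive envelope lines give the roots: for adjacent envelope indices i < j the intersection is x = (a_i − a_j) / (j − i). Reading off the sorted break points: {-7, -1, 2, 7}.
Verification: at each break x_0, at least two indices attain the minimum of min_i(a_i + i · x_0).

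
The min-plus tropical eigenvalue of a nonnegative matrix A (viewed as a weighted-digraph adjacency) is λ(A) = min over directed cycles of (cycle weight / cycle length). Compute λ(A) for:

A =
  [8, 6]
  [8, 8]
λ(A) = 7

Enumerate directed cycles and compute their means (weight / length). Sample:
  cycle 0 → 0: weight = 8, length = 1, mean = 8/1 ≈ 8.000
  cycle 1 → 1: weight = 8, length = 1, mean = 8/1 ≈ 8.000
  cycle 0 → 1 → 0: weight = 14, length = 2, mean = 14/2 ≈ 7.000
  cycle 1 → 0 → 1: weight = 14, length = 2, mean = 14/2 ≈ 7.000
Minimum mean = 7.000, attained e.g. along the cycle 0 → 1 → 0 with weight 14 and length 2. So λ(A) = 14/2 = 7.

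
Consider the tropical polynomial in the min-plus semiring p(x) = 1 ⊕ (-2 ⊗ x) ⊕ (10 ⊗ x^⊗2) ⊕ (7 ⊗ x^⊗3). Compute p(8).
p(8) = 1

A tropical monomial a ⊗ x^⊗i evaluates to a + i · x. Evaluating each term at x = 8:
  Term 0 contributes 1 + 0 · 8 = 1
  Term 1 contributes -2 + 1 · 8 = 6
  Term 2 contributes 10 + 2 · 8 = 26
  Term 3 contributes 7 + 3 · 8 = 31
p(8) = ⊕ of these = min[1, 6, 26, 31] = 1.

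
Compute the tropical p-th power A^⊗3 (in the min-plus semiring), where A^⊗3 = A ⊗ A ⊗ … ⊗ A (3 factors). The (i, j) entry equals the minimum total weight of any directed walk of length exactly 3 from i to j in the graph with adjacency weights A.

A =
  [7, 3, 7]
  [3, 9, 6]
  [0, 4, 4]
A^⊗3 =
  [9, 9, 13]
  [9, 9, 12]
  [6, 7, 9]

Each entry (A^⊗3)_ij equals the minimum over all length-3 walks i = v_0 → v_1 → … → v_3 = j of Σ_t A[v_t][v_{t+1}]. For example, for (i, j) = (0, 2) we minimise over 9 possible intermediate vertex sequences; the minimum is 13, attained along the walk 0 → 1 → 0 → 2.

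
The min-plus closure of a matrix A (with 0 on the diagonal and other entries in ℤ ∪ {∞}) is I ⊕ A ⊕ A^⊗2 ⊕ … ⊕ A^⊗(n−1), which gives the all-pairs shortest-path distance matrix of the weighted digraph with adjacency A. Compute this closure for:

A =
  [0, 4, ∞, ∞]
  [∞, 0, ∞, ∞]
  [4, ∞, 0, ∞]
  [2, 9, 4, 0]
Closure =
  [0, 4, ∞, ∞]
  [∞, 0, ∞, ∞]
  [4, 8, 0, ∞]
  [2, 6, 4, 0]

This is the Floyd-Warshall all-pairs shortest-path computation. For each intermediate vertex k = 0, 1, …, 3, update dist[i][j] ← min(dist[i][j], dist[i][k] + dist[k][j]). The final matrix gives, for each (i, j), the minimum total weight of any directed path from i to j (possibly empty when i = j).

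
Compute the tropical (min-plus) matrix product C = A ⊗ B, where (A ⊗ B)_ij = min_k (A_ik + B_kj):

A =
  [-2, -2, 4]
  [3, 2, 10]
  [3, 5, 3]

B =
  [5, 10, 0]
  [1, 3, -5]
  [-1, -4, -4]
A ⊗ B =
  [-1, 0, -7]
  [3, 5, -3]
  [2, -1, -1]

Apply the min-plus product entry-by-entry:
  C[0][0] = min over k of (A[0][0] + B[0][0] = -2 + 5 = 3, A[0][1] + B[1][0] = -2 + 1 = -1, A[0][2] + B[2][0] = 4 + -1 = 3) = -1 (attained at k = 1)
  C[0][1] = min over k of (A[0][0] + B[0][1] = -2 + 10 = 8, A[0][1] + B[1][1] = -2 + 3 = 1, A[0][2] + B[2][1] = 4 + -4 = 0) = 0 (attained at k = 2)
  C[0][2] = min over k of (A[0][0] + B[0][2] = -2 + 0 = -2, A[0][1] + B[1][2] = -2 + -5 = -7, A[0][2] + B[2][2] = 4 + -4 = 0) = -7 (attained at k = 1)
  C[1][0] = min over k of (A[1][0] + B[0][0] = 3 + 5 = 8, A[1][1] + B[1][0] = 2 + 1 = 3, A[1][2] + B[2][0] = 10 + -1 = 9) = 3 (attained at k = 1)
  C[1][1] = min over k of (A[1][0] + B[0][1] = 3 + 10 = 13, A[1][1] + B[1][1] = 2 + 3 = 5, A[1][2] + B[2][1] = 10 + -4 = 6) = 5 (attained at k = 1)
  C[1][2] = min over k of (A[1][0] + B[0][2] = 3 + 0 = 3, A[1][1] + B[1][2] = 2 + -5 = -3, A[1][2] + B[2][2] = 10 + -4 = 6) = -3 (attained at k = 1)
  C[2][0] = min over k of (A[2][0] + B[0][0] = 3 + 5 = 8, A[2][1] + B[1][0] = 5 + 1 = 6, A[2][2] + B[2][0] = 3 + -1 = 2) = 2 (attained at k = 2)
  C[2][1] = min over k of (A[2][0] + B[0][1] = 3 + 10 = 13, A[2][1] + B[1][1] = 5 + 3 = 8, A[2][2] + B[2][1] = 3 + -4 = -1) = -1 (attained at k = 2)
  C[2][2] = min over k of (A[2][0] + B[0][2] = 3 + 0 = 3, A[2][1] + B[1][2] = 5 + -5 = 0, A[2][2] + B[2][2] = 3 + -4 = -1) = -1 (attained at k = 2)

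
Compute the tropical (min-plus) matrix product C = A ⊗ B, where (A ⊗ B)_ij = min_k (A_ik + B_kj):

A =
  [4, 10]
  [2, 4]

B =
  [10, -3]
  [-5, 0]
A ⊗ B =
  [5, 1]
  [-1, -1]

Apply the min-plus product entry-by-entry:
  C[0][0] = min over k of (A[0][0] + B[0][0] = 4 + 10 = 14, A[0][1] + B[1][0] = 10 + -5 = 5) = 5 (attained at k = 1)
  C[0][1] = min over k of (A[0][0] + B[0][1] = 4 + -3 = 1, A[0][1] + B[1][1] = 10 + 0 = 10) = 1 (attained at k = 0)
  C[1][0] = min over k of (A[1][0] + B[0][0] = 2 + 10 = 12, A[1][1] + B[1][0] = 4 + -5 = -1) = -1 (attained at k = 1)
  C[1][1] = min over k of (A[1][0] + B[0][1] = 2 + -3 = -1, A[1][1] + B[1][1] = 4 + 0 = 4) = -1 (attained at k = 0)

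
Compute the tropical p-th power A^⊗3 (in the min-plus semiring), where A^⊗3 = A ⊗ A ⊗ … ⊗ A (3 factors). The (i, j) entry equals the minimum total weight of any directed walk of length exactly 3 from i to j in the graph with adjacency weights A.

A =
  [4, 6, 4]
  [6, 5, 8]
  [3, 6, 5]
A^⊗3 =
  [11, 13, 11]
  [13, 15, 14]
  [10, 13, 11]

Each entry (A^⊗3)_ij equals the minimum over all length-3 walks i = v_0 → v_1 → … → v_3 = j of Σ_t A[v_t][v_{t+1}]. For example, for (i, j) = (0, 2) we minimise over 9 possible intermediate vertex sequences; the minimum is 11, attained along the walk 0 → 2 → 0 → 2.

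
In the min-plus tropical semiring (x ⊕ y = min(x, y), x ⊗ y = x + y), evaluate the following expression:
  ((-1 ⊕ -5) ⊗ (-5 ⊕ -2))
((-1 ⊕ -5) ⊗ (-5 ⊕ -2)) = -10

Expand innermost to outermost. Recall ⊕ takes the minimum of its arguments and ⊗ takes their sum. Working out the expression ((-1 ⊕ -5) ⊗ (-5 ⊕ -2)) gives -10.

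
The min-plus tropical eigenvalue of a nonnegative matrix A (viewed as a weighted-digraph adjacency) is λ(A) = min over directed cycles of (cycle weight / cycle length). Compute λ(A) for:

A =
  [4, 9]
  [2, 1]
λ(A) = 1

Enumerate directed cycles and compute their means (weight / length). Sample:
  cycle 0 → 0: weight = 4, length = 1, mean = 4/1 ≈ 4.000
  cycle 1 → 1: weight = 1, length = 1, mean = 1/1 ≈ 1.000
  cycle 0 → 1 → 0: weight = 11, length = 2, mean = 11/2 ≈ 5.500
  cycle 1 → 0 → 1: weight = 11, length = 2, mean = 11/2 ≈ 5.500
Minimum mean = 1.000, attained e.g. along the cycle 1 → 1 with weight 1 and length 1. So λ(A) = 1/1 = 1.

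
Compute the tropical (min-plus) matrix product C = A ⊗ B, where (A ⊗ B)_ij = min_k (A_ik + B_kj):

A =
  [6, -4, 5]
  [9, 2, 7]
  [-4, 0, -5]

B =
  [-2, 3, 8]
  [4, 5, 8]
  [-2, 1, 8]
A ⊗ B =
  [0, 1, 4]
  [5, 7, 10]
  [-7, -4, 3]

Apply the min-plus product entry-by-entry:
  C[0][0] = min over k of (A[0][0] + B[0][0] = 6 + -2 = 4, A[0][1] + B[1][0] = -4 + 4 = 0, A[0][2] + B[2][0] = 5 + -2 = 3) = 0 (attained at k = 1)
  C[0][1] = min over k of (A[0][0] + B[0][1] = 6 + 3 = 9, A[0][1] + B[1][1] = -4 + 5 = 1, A[0][2] + B[2][1] = 5 + 1 = 6) = 1 (attained at k = 1)
  C[0][2] = min over k of (A[0][0] + B[0][2] = 6 + 8 = 14, A[0][1] + B[1][2] = -4 + 8 = 4, A[0][2] + B[2][2] = 5 + 8 = 13) = 4 (attained at k = 1)
  C[1][0] = min over k of (A[1][0] + B[0][0] = 9 + -2 = 7, A[1][1] + B[1][0] = 2 + 4 = 6, A[1][2] + B[2][0] = 7 + -2 = 5) = 5 (attained at k = 2)
  C[1][1] = min over k of (A[1][0] + B[0][1] = 9 + 3 = 12, A[1][1] + B[1][1] = 2 + 5 = 7, A[1][2] + B[2][1] = 7 + 1 = 8) = 7 (attained at k = 1)
  C[1][2] = min over k of (A[1][0] + B[0][2] = 9 + 8 = 17, A[1][1] + B[1][2] = 2 + 8 = 10, A[1][2] + B[2][2] = 7 + 8 = 15) = 10 (attained at k = 1)
  C[2][0] = min over k of (A[2][0] + B[0][0] = -4 + -2 = -6, A[2][1] + B[1][0] = 0 + 4 = 4, A[2][2] + B[2][0] = -5 + -2 = -7) = -7 (attained at k = 2)
  C[2][1] = min over k of (A[2][0] + B[0][1] = -4 + 3 = -1, A[2][1] + B[1][1] = 0 + 5 = 5, A[2][2] + B[2][1] = -5 + 1 = -4) = -4 (attained at k = 2)
  C[2][2] = min over k of (A[2][0] + B[0][2] = -4 + 8 = 4, A[2][1] + B[1][2] = 0 + 8 = 8, A[2][2] + B[2][2] = -5 + 8 = 3) = 3 (attained at k = 2)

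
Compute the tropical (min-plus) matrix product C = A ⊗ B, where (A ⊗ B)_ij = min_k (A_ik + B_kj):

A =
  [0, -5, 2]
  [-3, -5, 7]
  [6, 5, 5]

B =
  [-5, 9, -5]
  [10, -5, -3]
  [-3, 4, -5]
A ⊗ B =
  [-5, -10, -8]
  [-8, -10, -8]
  [1, 0, 0]

Apply the min-plus product entry-by-entry:
  C[0][0] = min over k of (A[0][0] + B[0][0] = 0 + -5 = -5, A[0][1] + B[1][0] = -5 + 10 = 5, A[0][2] + B[2][0] = 2 + -3 = -1) = -5 (attained at k = 0)
  C[0][1] = min over k of (A[0][0] + B[0][1] = 0 + 9 = 9, A[0][1] + B[1][1] = -5 + -5 = -10, A[0][2] + B[2][1] = 2 + 4 = 6) = -10 (attained at k = 1)
  C[0][2] = min over k of (A[0][0] + B[0][2] = 0 + -5 = -5, A[0][1] + B[1][2] = -5 + -3 = -8, A[0][2] + B[2][2] = 2 + -5 = -3) = -8 (attained at k = 1)
  C[1][0] = min over k of (A[1][0] + B[0][0] = -3 + -5 = -8, A[1][1] + B[1][0] = -5 + 10 = 5, A[1][2] + B[2][0] = 7 + -3 = 4) = -8 (attained at k = 0)
  C[1][1] = min over k of (A[1][0] + B[0][1] = -3 + 9 = 6, A[1][1] + B[1][1] = -5 + -5 = -10, A[1][2] + B[2][1] = 7 + 4 = 11) = -10 (attained at k = 1)
  C[1][2] = min over k of (A[1][0] + B[0][2] = -3 + -5 = -8, A[1][1] + B[1][2] = -5 + -3 = -8, A[1][2] + B[2][2] = 7 + -5 = 2) = -8 (attained at k = 0)
  C[2][0] = min over k of (A[2][0] + B[0][0] = 6 + -5 = 1, A[2][1] + B[1][0] = 5 + 10 = 15, A[2][2] + B[2][0] = 5 + -3 = 2) = 1 (attained at k = 0)
  C[2][1] = min over k of (A[2][0] + B[0][1] = 6 + 9 = 15, A[2][1] + B[1][1] = 5 + -5 = 0, A[2][2] + B[2][1] = 5 + 4 = 9) = 0 (attained at k = 1)
  C[2][2] = min over k of (A[2][0] + B[0][2] = 6 + -5 = 1, A[2][1] + B[1][2] = 5 + -3 = 2, A[2][2] + B[2][2] = 5 + -5 = 0) = 0 (attained at k = 2)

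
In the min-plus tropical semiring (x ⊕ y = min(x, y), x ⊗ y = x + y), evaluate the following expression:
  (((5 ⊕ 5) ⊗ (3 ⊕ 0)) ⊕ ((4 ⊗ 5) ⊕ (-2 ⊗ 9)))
(((5 ⊕ 5) ⊗ (3 ⊕ 0)) ⊕ ((4 ⊗ 5) ⊕ (-2 ⊗ 9))) = 5

Expand innermost to outermost. Recall ⊕ takes the minimum of its arguments and ⊗ takes their sum. Working out the expression (((5 ⊕ 5) ⊗ (3 ⊕ 0)) ⊕ ((4 ⊗ 5) ⊕ (-2 ⊗ 9))) gives 5.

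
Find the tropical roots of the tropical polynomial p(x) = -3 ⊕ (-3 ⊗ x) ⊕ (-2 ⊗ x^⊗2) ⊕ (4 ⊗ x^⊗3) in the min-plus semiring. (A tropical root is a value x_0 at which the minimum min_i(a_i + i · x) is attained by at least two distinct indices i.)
Roots: {-6, -1, 0}

Each tropical root is a break point of the lower envelope of the lines y = a_i + i · x (there are 4 lines, with slopes 0, 1, ..., 3). Only the lines that attain the minimum somewhere contribute to roots; other lines are dominated. Here the surviving (envelope) indices are i = 3, i = 2, i = 1, i = 0.
Intersections between consecutive envelope lines give the roots: for adjacent envelope indices i < j the intersection is x = (a_i − a_j) / (j − i). Reading off the sorted break points: {-6, -1, 0}.
Verification: at each break x_0, at least two indices attain the minimum of min_i(a_i + i · x_0).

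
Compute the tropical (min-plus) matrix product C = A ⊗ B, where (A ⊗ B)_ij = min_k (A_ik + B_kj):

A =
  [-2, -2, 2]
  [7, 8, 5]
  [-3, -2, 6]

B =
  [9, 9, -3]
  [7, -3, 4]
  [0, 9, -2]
A ⊗ B =
  [2, -5, -5]
  [5, 5, 3]
  [5, -5, -6]

Apply the min-plus product entry-by-entry:
  C[0][0] = min over k of (A[0][0] + B[0][0] = -2 + 9 = 7, A[0][1] + B[1][0] = -2 + 7 = 5, A[0][2] + B[2][0] = 2 + 0 = 2) = 2 (attained at k = 2)
  C[0][1] = min over k of (A[0][0] + B[0][1] = -2 + 9 = 7, A[0][1] + B[1][1] = -2 + -3 = -5, A[0][2] + B[2][1] = 2 + 9 = 11) = -5 (attained at k = 1)
  C[0][2] = min over k of (A[0][0] + B[0][2] = -2 + -3 = -5, A[0][1] + B[1][2] = -2 + 4 = 2, A[0][2] + B[2][2] = 2 + -2 = 0) = -5 (attained at k = 0)
  C[1][0] = min over k of (A[1][0] + B[0][0] = 7 + 9 = 16, A[1][1] + B[1][0] = 8 + 7 = 15, A[1][2] + B[2][0] = 5 + 0 = 5) = 5 (attained at k = 2)
  C[1][1] = min over k of (A[1][0] + B[0][1] = 7 + 9 = 16, A[1][1] + B[1][1] = 8 + -3 = 5, A[1][2] + B[2][1] = 5 + 9 = 14) = 5 (attained at k = 1)
  C[1][2] = min over k of (A[1][0] + B[0][2] = 7 + -3 = 4, A[1][1] + B[1][2] = 8 + 4 = 12, A[1][2] + B[2][2] = 5 + -2 = 3) = 3 (attained at k = 2)
  C[2][0] = min over k of (A[2][0] + B[0][0] = -3 + 9 = 6, A[2][1] + B[1][0] = -2 + 7 = 5, A[2][2] + B[2][0] = 6 + 0 = 6) = 5 (attained at k = 1)
  C[2][1] = min over k of (A[2][0] + B[0][1] = -3 + 9 = 6, A[2][1] + B[1][1] = -2 + -3 = -5, A[2][2] + B[2][1] = 6 + 9 = 15) = -5 (attained at k = 1)
  C[2][2] = min over k of (A[2][0] + B[0][2] = -3 + -3 = -6, A[2][1] + B[1][2] = -2 + 4 = 2, A[2][2] + B[2][2] = 6 + -2 = 4) = -6 (attained at k = 0)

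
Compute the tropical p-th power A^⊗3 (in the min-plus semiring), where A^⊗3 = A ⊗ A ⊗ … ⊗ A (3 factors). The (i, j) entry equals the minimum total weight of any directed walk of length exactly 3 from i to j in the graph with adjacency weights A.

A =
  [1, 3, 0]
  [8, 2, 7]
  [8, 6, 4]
A^⊗3 =
  [3, 5, 2]
  [10, 6, 9]
  [10, 10, 9]

Each entry (A^⊗3)_ij equals the minimum over all length-3 walks i = v_0 → v_1 → … → v_3 = j of Σ_t A[v_t][v_{t+1}]. For example, for (i, j) = (0, 2) we minimise over 9 possible intermediate vertex sequences; the minimum is 2, attained along the walk 0 → 0 → 0 → 2.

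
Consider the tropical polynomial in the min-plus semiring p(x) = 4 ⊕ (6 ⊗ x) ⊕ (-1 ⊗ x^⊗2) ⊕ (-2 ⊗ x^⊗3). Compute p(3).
p(3) = 4

A tropical monomial a ⊗ x^⊗i evaluates to a + i · x. Evaluating each term at x = 3:
  Term 0 contributes 4 + 0 · 3 = 4
  Term 1 contributes 6 + 1 · 3 = 9
  Term 2 contributes -1 + 2 · 3 = 5
  Term 3 contributes -2 + 3 · 3 = 7
p(3) = ⊕ of these = min[4, 9, 5, 7] = 4.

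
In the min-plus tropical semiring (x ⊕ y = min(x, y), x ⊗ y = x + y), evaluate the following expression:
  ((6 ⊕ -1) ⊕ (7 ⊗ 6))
((6 ⊕ -1) ⊕ (7 ⊗ 6)) = -1

Expand innermost to outermost. Recall ⊕ takes the minimum of its arguments and ⊗ takes their sum. Working out the expression ((6 ⊕ -1) ⊕ (7 ⊗ 6)) gives -1.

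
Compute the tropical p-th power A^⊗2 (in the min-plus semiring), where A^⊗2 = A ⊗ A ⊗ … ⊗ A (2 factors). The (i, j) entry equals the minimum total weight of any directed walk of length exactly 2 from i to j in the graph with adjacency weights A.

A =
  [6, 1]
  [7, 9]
A^⊗2 =
  [8, 7]
  [13, 8]

Each entry (A^⊗2)_ij equals the minimum over all length-2 walks i = v_0 → v_1 → … → v_2 = j of Σ_t A[v_t][v_{t+1}]. For example, for (i, j) = (0, 1) we minimise over 2 possible intermediate vertex sequences; the minimum is 7, attained along the walk 0 → 0 → 1.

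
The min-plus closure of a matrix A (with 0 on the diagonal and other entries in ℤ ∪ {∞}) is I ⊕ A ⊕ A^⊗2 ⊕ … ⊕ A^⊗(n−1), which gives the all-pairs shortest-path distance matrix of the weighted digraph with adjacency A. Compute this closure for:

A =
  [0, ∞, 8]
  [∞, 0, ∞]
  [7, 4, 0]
Closure =
  [0, 12, 8]
  [∞, 0, ∞]
  [7, 4, 0]

This is the Floyd-Warshall all-pairs shortest-path computation. For each intermediate vertex k = 0, 1, …, 2, update dist[i][j] ← min(dist[i][j], dist[i][k] + dist[k][j]). The final matrix gives, for each (i, j), the minimum total weight of any directed path from i to j (possibly empty when i = j).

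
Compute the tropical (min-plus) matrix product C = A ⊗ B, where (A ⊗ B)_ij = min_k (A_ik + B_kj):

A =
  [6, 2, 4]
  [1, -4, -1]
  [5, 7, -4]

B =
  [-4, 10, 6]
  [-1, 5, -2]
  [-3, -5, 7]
A ⊗ B =
  [1, -1, 0]
  [-5, -6, -6]
  [-7, -9, 3]

Apply the min-plus product entry-by-entry:
  C[0][0] = min over k of (A[0][0] + B[0][0] = 6 + -4 = 2, A[0][1] + B[1][0] = 2 + -1 = 1, A[0][2] + B[2][0] = 4 + -3 = 1) = 1 (attained at k = 1)
  C[0][1] = min over k of (A[0][0] + B[0][1] = 6 + 10 = 16, A[0][1] + B[1][1] = 2 + 5 = 7, A[0][2] + B[2][1] = 4 + -5 = -1) = -1 (attained at k = 2)
  C[0][2] = min over k of (A[0][0] + B[0][2] = 6 + 6 = 12, A[0][1] + B[1][2] = 2 + -2 = 0, A[0][2] + B[2][2] = 4 + 7 = 11) = 0 (attained at k = 1)
  C[1][0] = min over k of (A[1][0] + B[0][0] = 1 + -4 = -3, A[1][1] + B[1][0] = -4 + -1 = -5, A[1][2] + B[2][0] = -1 + -3 = -4) = -5 (attained at k = 1)
  C[1][1] = min over k of (A[1][0] + B[0][1] = 1 + 10 = 11, A[1][1] + B[1][1] = -4 + 5 = 1, A[1][2] + B[2][1] = -1 + -5 = -6) = -6 (attained at k = 2)
  C[1][2] = min over k of (A[1][0] + B[0][2] = 1 + 6 = 7, A[1][1] + B[1][2] = -4 + -2 = -6, A[1][2] + B[2][2] = -1 + 7 = 6) = -6 (attained at k = 1)
  C[2][0] = min over k of (A[2][0] + B[0][0] = 5 + -4 = 1, A[2][1] + B[1][0] = 7 + -1 = 6, A[2][2] + B[2][0] = -4 + -3 = -7) = -7 (attained at k = 2)
  C[2][1] = min over k of (A[2][0] + B[0][1] = 5 + 10 = 15, A[2][1] + B[1][1] = 7 + 5 = 12, A[2][2] + B[2][1] = -4 + -5 = -9) = -9 (attained at k = 2)
  C[2][2] = min over k of (A[2][0] + B[0][2] = 5 + 6 = 11, A[2][1] + B[1][2] = 7 + -2 = 5, A[2][2] + B[2][2] = -4 + 7 = 3) = 3 (attained at k = 2)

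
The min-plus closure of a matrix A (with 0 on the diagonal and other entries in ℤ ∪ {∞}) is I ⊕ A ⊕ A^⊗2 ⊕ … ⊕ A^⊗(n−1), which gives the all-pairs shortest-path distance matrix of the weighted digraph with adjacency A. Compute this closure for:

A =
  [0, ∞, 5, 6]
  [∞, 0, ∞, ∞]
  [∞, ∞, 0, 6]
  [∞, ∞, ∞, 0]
Closure =
  [0, ∞, 5, 6]
  [∞, 0, ∞, ∞]
  [∞, ∞, 0, 6]
  [∞, ∞, ∞, 0]

This is the Floyd-Warshall all-pairs shortest-path computation. For each intermediate vertex k = 0, 1, …, 3, update dist[i][j] ← min(dist[i][j], dist[i][k] + dist[k][j]). The final matrix gives, for each (i, j), the minimum total weight of any directed path from i to j (possibly empty when i = j).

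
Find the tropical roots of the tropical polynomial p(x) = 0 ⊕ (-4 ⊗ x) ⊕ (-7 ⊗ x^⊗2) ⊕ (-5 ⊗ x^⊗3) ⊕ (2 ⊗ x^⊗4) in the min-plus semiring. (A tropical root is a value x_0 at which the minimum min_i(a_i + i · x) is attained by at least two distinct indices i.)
Roots: {-7, -2, 3, 4}

Each tropical root is a break point of the lower envelope of the lines y = a_i + i · x (there are 5 lines, with slopes 0, 1, ..., 4). Only the lines that attain the minimum somewhere contribute to roots; other lines are dominated. Here the surviving (envelope) indices are i = 4, i = 3, i = 2, i = 1, i = 0.
Intersections between consecutive envelope lines give the roots: for adjacent envelope indices i < j the intersection is x = (a_i − a_j) / (j − i). Reading off the sorted break points: {-7, -2, 3, 4}.
Verification: at each break x_0, at least two indices attain the minimum of min_i(a_i + i · x_0).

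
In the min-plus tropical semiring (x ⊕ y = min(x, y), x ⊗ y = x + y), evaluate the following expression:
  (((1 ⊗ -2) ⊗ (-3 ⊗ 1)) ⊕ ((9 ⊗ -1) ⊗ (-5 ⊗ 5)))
(((1 ⊗ -2) ⊗ (-3 ⊗ 1)) ⊕ ((9 ⊗ -1) ⊗ (-5 ⊗ 5))) = -3

Expand innermost to outermost. Recall ⊕ takes the minimum of its arguments and ⊗ takes their sum. Working out the expression (((1 ⊗ -2) ⊗ (-3 ⊗ 1)) ⊕ ((9 ⊗ -1) ⊗ (-5 ⊗ 5))) gives -3.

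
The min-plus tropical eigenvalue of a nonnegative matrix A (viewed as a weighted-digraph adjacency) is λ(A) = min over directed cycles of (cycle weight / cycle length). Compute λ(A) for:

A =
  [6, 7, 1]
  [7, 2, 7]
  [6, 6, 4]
λ(A) = 2

Enumerate directed cycles and compute their means (weight / length). Sample:
  cycle 0 → 0: weight = 6, length = 1, mean = 6/1 ≈ 6.000
  cycle 1 → 1: weight = 2, length = 1, mean = 2/1 ≈ 2.000
  cycle 2 → 2: weight = 4, length = 1, mean = 4/1 ≈ 4.000
  cycle 0 → 1 → 0: weight = 14, length = 2, mean = 14/2 ≈ 7.000
  cycle 0 → 2 → 0: weight = 7, length = 2, mean = 7/2 ≈ 3.500
  cycle 1 → 0 → 1: weight = 14, length = 2, mean = 14/2 ≈ 7.000
Minimum mean = 2.000, attained e.g. along the cycle 1 → 1 with weight 2 and length 1. So λ(A) = 2/1 = 2.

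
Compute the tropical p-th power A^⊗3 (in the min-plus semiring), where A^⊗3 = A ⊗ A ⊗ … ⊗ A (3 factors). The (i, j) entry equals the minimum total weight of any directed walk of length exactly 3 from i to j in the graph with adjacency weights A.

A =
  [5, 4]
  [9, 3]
A^⊗3 =
  [15, 10]
  [15, 9]

Each entry (A^⊗3)_ij equals the minimum over all length-3 walks i = v_0 → v_1 → … → v_3 = j of Σ_t A[v_t][v_{t+1}]. For example, for (i, j) = (0, 1) we minimise over 4 possible intermediate vertex sequences; the minimum is 10, attained along the walk 0 → 1 → 1 → 1.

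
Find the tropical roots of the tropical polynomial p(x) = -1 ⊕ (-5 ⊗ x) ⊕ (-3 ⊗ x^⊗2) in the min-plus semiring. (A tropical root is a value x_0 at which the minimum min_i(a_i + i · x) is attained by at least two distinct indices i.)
Roots: {-2, 4}

Each tropical root is a break point of the lower envelope of the lines y = a_i + i · x (there are 3 lines, with slopes 0, 1, ..., 2). Only the lines that attain the minimum somewhere contribute to roots; other lines are dominated. Here the surviving (envelope) indices are i = 2, i = 1, i = 0.
Intersections between consecutive envelope lines give the roots: for adjacent envelope indices i < j the intersection is x = (a_i − a_j) / (j − i). Reading off the sorted break points: {-2, 4}.
Verification: at each break x_0, at least two indices attain the minimum of min_i(a_i + i · x_0).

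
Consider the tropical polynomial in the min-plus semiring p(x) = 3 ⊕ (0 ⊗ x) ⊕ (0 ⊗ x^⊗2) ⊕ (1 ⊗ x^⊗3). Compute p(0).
p(0) = 0

A tropical monomial a ⊗ x^⊗i evaluates to a + i · x. Evaluating each term at x = 0:
  Term 0 contributes 3 + 0 · 0 = 3
  Term 1 contributes 0 + 1 · 0 = 0
  Term 2 contributes 0 + 2 · 0 = 0
  Term 3 contributes 1 + 3 · 0 = 1
p(0) = ⊕ of these = min[3, 0, 0, 1] = 0.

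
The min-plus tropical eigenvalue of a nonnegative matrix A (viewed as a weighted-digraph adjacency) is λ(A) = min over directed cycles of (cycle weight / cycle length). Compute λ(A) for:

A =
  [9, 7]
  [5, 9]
λ(A) = 6

Enumerate directed cycles and compute their means (weight / length). Sample:
  cycle 0 → 0: weight = 9, length = 1, mean = 9/1 ≈ 9.000
  cycle 1 → 1: weight = 9, length = 1, mean = 9/1 ≈ 9.000
  cycle 0 → 1 → 0: weight = 12, length = 2, mean = 12/2 ≈ 6.000
  cycle 1 → 0 → 1: weight = 12, length = 2, mean = 12/2 ≈ 6.000
Minimum mean = 6.000, attained e.g. along the cycle 0 → 1 → 0 with weight 12 and length 2. So λ(A) = 12/2 = 6.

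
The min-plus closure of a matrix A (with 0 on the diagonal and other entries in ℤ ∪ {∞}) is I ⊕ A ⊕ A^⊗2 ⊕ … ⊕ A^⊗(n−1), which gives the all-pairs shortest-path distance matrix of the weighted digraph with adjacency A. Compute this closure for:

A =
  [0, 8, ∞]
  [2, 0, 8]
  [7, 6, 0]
Closure =
  [0, 8, 16]
  [2, 0, 8]
  [7, 6, 0]

This is the Floyd-Warshall all-pairs shortest-path computation. For each intermediate vertex k = 0, 1, …, 2, update dist[i][j] ← min(dist[i][j], dist[i][k] + dist[k][j]). The final matrix gives, for each (i, j), the minimum total weight of any directed path from i to j (possibly empty when i = j).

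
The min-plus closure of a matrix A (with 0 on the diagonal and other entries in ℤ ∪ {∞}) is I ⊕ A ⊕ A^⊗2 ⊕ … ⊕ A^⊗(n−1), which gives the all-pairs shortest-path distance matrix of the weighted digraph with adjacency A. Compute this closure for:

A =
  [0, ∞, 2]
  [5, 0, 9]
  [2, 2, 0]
Closure =
  [0, 4, 2]
  [5, 0, 7]
  [2, 2, 0]

This is the Floyd-Warshall all-pairs shortest-path computation. For each intermediate vertex k = 0, 1, …, 2, update dist[i][j] ← min(dist[i][j], dist[i][k] + dist[k][j]). The final matrix gives, for each (i, j), the minimum total weight of any directed path from i to j (possibly empty when i = j).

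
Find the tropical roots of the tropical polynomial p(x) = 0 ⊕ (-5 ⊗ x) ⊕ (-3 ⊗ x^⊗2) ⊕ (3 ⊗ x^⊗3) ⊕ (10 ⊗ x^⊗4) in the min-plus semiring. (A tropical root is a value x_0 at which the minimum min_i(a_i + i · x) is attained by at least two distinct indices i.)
Roots: {-7, -6, -2, 5}

Each tropical root is a break point of the lower envelope of the lines y = a_i + i · x (there are 5 lines, with slopes 0, 1, ..., 4). Only the lines that attain the minimum somewhere contribute to roots; other lines are dominated. Here the surviving (envelope) indices are i = 4, i = 3, i = 2, i = 1, i = 0.
Intersections between consecutive envelope lines give the roots: for adjacent envelope indices i < j the intersection is x = (a_i − a_j) / (j − i). Reading off the sorted break points: {-7, -6, -2, 5}.
Verification: at each break x_0, at least two indices attain the minimum of min_i(a_i + i · x_0).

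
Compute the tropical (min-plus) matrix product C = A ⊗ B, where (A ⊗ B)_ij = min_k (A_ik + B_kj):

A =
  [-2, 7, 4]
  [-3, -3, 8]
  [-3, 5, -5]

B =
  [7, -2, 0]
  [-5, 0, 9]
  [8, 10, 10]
A ⊗ B =
  [2, -4, -2]
  [-8, -5, -3]
  [0, -5, -3]

Apply the min-plus product entry-by-entry:
  C[0][0] = min over k of (A[0][0] + B[0][0] = -2 + 7 = 5, A[0][1] + B[1][0] = 7 + -5 = 2, A[0][2] + B[2][0] = 4 + 8 = 12) = 2 (attained at k = 1)
  C[0][1] = min over k of (A[0][0] + B[0][1] = -2 + -2 = -4, A[0][1] + B[1][1] = 7 + 0 = 7, A[0][2] + B[2][1] = 4 + 10 = 14) = -4 (attained at k = 0)
  C[0][2] = min over k of (A[0][0] + B[0][2] = -2 + 0 = -2, A[0][1] + B[1][2] = 7 + 9 = 16, A[0][2] + B[2][2] = 4 + 10 = 14) = -2 (attained at k = 0)
  C[1][0] = min over k of (A[1][0] + B[0][0] = -3 + 7 = 4, A[1][1] + B[1][0] = -3 + -5 = -8, A[1][2] + B[2][0] = 8 + 8 = 16) = -8 (attained at k = 1)
  C[1][1] = min over k of (A[1][0] + B[0][1] = -3 + -2 = -5, A[1][1] + B[1][1] = -3 + 0 = -3, A[1][2] + B[2][1] = 8 + 10 = 18) = -5 (attained at k = 0)
  C[1][2] = min over k of (A[1][0] + B[0][2] = -3 + 0 = -3, A[1][1] + B[1][2] = -3 + 9 = 6, A[1][2] + B[2][2] = 8 + 10 = 18) = -3 (attained at k = 0)
  C[2][0] = min over k of (A[2][0] + B[0][0] = -3 + 7 = 4, A[2][1] + B[1][0] = 5 + -5 = 0, A[2][2] + B[2][0] = -5 + 8 = 3) = 0 (attained at k = 1)
  C[2][1] = min over k of (A[2][0] + B[0][1] = -3 + -2 = -5, A[2][1] + B[1][1] = 5 + 0 = 5, A[2][2] + B[2][1] = -5 + 10 = 5) = -5 (attained at k = 0)
  C[2][2] = min over k of (A[2][0] + B[0][2] = -3 + 0 = -3, A[2][1] + B[1][2] = 5 + 9 = 14, A[2][2] + B[2][2] = -5 + 10 = 5) = -3 (attained at k = 0)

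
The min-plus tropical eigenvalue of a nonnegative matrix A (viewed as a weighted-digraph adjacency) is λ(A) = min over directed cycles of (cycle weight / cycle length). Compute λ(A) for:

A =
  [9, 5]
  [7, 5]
λ(A) = 5

Enumerate directed cycles and compute their means (weight / length). Sample:
  cycle 0 → 0: weight = 9, length = 1, mean = 9/1 ≈ 9.000
  cycle 1 → 1: weight = 5, length = 1, mean = 5/1 ≈ 5.000
  cycle 0 → 1 → 0: weight = 12, length = 2, mean = 12/2 ≈ 6.000
  cycle 1 → 0 → 1: weight = 12, length = 2, mean = 12/2 ≈ 6.000
Minimum mean = 5.000, attained e.g. along the cycle 1 → 1 with weight 5 and length 1. So λ(A) = 5/1 = 5.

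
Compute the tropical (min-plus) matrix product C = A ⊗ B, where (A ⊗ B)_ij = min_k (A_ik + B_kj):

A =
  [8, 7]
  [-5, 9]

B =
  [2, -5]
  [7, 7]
A ⊗ B =
  [10, 3]
  [-3, -10]

Apply the min-plus product entry-by-entry:
  C[0][0] = min over k of (A[0][0] + B[0][0] = 8 + 2 = 10, A[0][1] + B[1][0] = 7 + 7 = 14) = 10 (attained at k = 0)
  C[0][1] = min over k of (A[0][0] + B[0][1] = 8 + -5 = 3, A[0][1] + B[1][1] = 7 + 7 = 14) = 3 (attained at k = 0)
  C[1][0] = min over k of (A[1][0] + B[0][0] = -5 + 2 = -3, A[1][1] + B[1][0] = 9 + 7 = 16) = -3 (attained at k = 0)
  C[1][1] = min over k of (A[1][0] + B[0][1] = -5 + -5 = -10, A[1][1] + B[1][1] = 9 + 7 = 16) = -10 (attained at k = 0)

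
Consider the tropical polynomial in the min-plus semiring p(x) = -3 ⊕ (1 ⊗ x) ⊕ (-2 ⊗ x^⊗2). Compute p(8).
p(8) = -3

A tropical monomial a ⊗ x^⊗i evaluates to a + i · x. Evaluating each term at x = 8:
  Term 0 contributes -3 + 0 · 8 = -3
  Term 1 contributes 1 + 1 · 8 = 9
  Term 2 contributes -2 + 2 · 8 = 14
p(8) = ⊕ of these = min[-3, 9, 14] = -3.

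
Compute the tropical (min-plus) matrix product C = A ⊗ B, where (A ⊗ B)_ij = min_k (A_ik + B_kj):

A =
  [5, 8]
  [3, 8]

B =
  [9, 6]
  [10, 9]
A ⊗ B =
  [14, 11]
  [12, 9]

Apply the min-plus product entry-by-entry:
  C[0][0] = min over k of (A[0][0] + B[0][0] = 5 + 9 = 14, A[0][1] + B[1][0] = 8 + 10 = 18) = 14 (attained at k = 0)
  C[0][1] = min over k of (A[0][0] + B[0][1] = 5 + 6 = 11, A[0][1] + B[1][1] = 8 + 9 = 17) = 11 (attained at k = 0)
  C[1][0] = min over k of (A[1][0] + B[0][0] = 3 + 9 = 12, A[1][1] + B[1][0] = 8 + 10 = 18) = 12 (attained at k = 0)
  C[1][1] = min over k of (A[1][0] + B[0][1] = 3 + 6 = 9, A[1][1] + B[1][1] = 8 + 9 = 17) = 9 (attained at k = 0)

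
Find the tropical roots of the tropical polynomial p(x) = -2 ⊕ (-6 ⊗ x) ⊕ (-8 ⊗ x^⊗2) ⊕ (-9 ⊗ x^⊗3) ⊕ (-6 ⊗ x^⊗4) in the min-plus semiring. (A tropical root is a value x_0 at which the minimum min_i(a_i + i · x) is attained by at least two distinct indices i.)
Roots: {-3, 1, 2, 4}

Each tropical root is a break point of the lower envelope of the lines y = a_i + i · x (there are 5 lines, with slopes 0, 1, ..., 4). Only the lines that attain the minimum somewhere contribute to roots; other lines are dominated. Here the surviving (envelope) indices are i = 4, i = 3, i = 2, i = 1, i = 0.
Intersections between consecutive envelope lines give the roots: for adjacent envelope indices i < j the intersection is x = (a_i − a_j) / (j − i). Reading off the sorted break points: {-3, 1, 2, 4}.
Verification: at each break x_0, at least two indices attain the minimum of min_i(a_i + i · x_0).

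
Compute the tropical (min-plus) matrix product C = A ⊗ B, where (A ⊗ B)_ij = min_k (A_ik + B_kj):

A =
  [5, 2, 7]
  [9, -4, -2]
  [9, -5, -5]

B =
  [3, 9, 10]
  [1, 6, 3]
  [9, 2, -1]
A ⊗ B =
  [3, 8, 5]
  [-3, 0, -3]
  [-4, -3, -6]

Apply the min-plus product entry-by-entry:
  C[0][0] = min over k of (A[0][0] + B[0][0] = 5 + 3 = 8, A[0][1] + B[1][0] = 2 + 1 = 3, A[0][2] + B[2][0] = 7 + 9 = 16) = 3 (attained at k = 1)
  C[0][1] = min over k of (A[0][0] + B[0][1] = 5 + 9 = 14, A[0][1] + B[1][1] = 2 + 6 = 8, A[0][2] + B[2][1] = 7 + 2 = 9) = 8 (attained at k = 1)
  C[0][2] = min over k of (A[0][0] + B[0][2] = 5 + 10 = 15, A[0][1] + B[1][2] = 2 + 3 = 5, A[0][2] + B[2][2] = 7 + -1 = 6) = 5 (attained at k = 1)
  C[1][0] = min over k of (A[1][0] + B[0][0] = 9 + 3 = 12, A[1][1] + B[1][0] = -4 + 1 = -3, A[1][2] + B[2][0] = -2 + 9 = 7) = -3 (attained at k = 1)
  C[1][1] = min over k of (A[1][0] + B[0][1] = 9 + 9 = 18, A[1][1] + B[1][1] = -4 + 6 = 2, A[1][2] + B[2][1] = -2 + 2 = 0) = 0 (attained at k = 2)
  C[1][2] = min over k of (A[1][0] + B[0][2] = 9 + 10 = 19, A[1][1] + B[1][2] = -4 + 3 = -1, A[1][2] + B[2][2] = -2 + -1 = -3) = -3 (attained at k = 2)
  C[2][0] = min over k of (A[2][0] + B[0][0] = 9 + 3 = 12, A[2][1] + B[1][0] = -5 + 1 = -4, A[2][2] + B[2][0] = -5 + 9 = 4) = -4 (attained at k = 1)
  C[2][1] = min over k of (A[2][0] + B[0][1] = 9 + 9 = 18, A[2][1] + B[1][1] = -5 + 6 = 1, A[2][2] + B[2][1] = -5 + 2 = -3) = -3 (attained at k = 2)
  C[2][2] = min over k of (A[2][0] + B[0][2] = 9 + 10 = 19, A[2][1] + B[1][2] = -5 + 3 = -2, A[2][2] + B[2][2] = -5 + -1 = -6) = -6 (attained at k = 2)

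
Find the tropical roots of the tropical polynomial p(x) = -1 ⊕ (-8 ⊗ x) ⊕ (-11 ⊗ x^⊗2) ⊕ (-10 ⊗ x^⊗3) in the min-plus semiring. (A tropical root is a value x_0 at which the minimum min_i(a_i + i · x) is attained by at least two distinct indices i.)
Roots: {-1, 3, 7}

Each tropical root is a break point of the lower envelope of the lines y = a_i + i · x (there are 4 lines, with slopes 0, 1, ..., 3). Only the lines that attain the minimum somewhere contribute to roots; other lines are dominated. Here the surviving (envelope) indices are i = 3, i = 2, i = 1, i = 0.
Intersections between consecutive envelope lines give the roots: for adjacent envelope indices i < j the intersection is x = (a_i − a_j) / (j − i). Reading off the sorted break points: {-1, 3, 7}.
Verification: at each break x_0, at least two indices attain the minimum of min_i(a_i + i · x_0).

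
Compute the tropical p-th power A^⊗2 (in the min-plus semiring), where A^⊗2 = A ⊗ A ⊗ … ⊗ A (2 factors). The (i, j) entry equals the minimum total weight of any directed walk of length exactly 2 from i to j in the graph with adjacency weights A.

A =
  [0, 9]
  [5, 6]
A^⊗2 =
  [0, 9]
  [5, 12]

Each entry (A^⊗2)_ij equals the minimum over all length-2 walks i = v_0 → v_1 → … → v_2 = j of Σ_t A[v_t][v_{t+1}]. For example, for (i, j) = (0, 1) we minimise over 2 possible intermediate vertex sequences; the minimum is 9, attained along the walk 0 → 0 → 1.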